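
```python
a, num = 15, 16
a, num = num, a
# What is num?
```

Trace:
`a, num = 15, 16` → a = 15; num = 16
`a, num = num, a` → a = 16; num = 15
So num = 15

Answer: 15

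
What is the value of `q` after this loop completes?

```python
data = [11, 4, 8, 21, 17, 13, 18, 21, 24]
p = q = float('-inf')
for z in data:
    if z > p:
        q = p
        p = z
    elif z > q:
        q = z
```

Second largest (with repeats) in [11, 4, 8, 21, 17, 13, 18, 21, 24]
`q` takes the values: -inf → 4 → 8 → 11 → 17 → 18 → 21

Answer: 21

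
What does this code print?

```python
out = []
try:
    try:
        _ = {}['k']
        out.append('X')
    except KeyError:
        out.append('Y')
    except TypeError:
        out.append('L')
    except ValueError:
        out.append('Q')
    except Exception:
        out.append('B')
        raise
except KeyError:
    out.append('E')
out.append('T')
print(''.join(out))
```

Execution trace: 'Y' (except KeyError) → 'T' (after the try/except). Output: YT

Answer: YT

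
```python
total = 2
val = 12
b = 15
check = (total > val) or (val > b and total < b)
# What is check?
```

Trace:
`total = 2` → total = 2
`val = 12` → val = 12
`b = 15` → b = 15
`check = (total > val) or (val > b and total < b)` → check = False
So check = False

Answer: False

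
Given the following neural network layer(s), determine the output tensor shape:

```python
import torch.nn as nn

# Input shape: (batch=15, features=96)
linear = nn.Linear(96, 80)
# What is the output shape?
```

Input: (15, 96) -> Output: (15, 80)

Answer: (15, 80)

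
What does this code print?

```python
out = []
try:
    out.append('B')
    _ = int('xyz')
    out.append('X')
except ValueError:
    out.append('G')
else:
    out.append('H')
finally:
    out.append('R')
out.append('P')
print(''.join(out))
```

Execution trace: 'B' (try body) → 'G' (except ValueError) → 'R' (finally) → 'P' (after the try/except). Output: BGRP

Answer: BGRP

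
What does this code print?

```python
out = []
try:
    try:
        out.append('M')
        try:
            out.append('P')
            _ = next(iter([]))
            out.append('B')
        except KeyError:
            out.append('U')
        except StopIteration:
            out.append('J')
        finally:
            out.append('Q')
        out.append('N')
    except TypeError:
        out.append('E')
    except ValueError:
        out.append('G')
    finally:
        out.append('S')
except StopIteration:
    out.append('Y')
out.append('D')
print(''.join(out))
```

Execution trace: 'M' (try body) → 'P' (inner try body) → 'J' (inner except StopIteration) → 'Q' (inner finally) → 'N' (try body, no exception) → 'S' (finally) → 'D' (after the try/except). Output: MPJQNSD

Answer: MPJQNSD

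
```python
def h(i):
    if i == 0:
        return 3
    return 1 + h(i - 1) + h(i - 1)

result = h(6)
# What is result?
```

h(i) = 1 + 2·h(i-1), h(0)=3. Closed form: (3+1)·2^6 - 1 = 255.

Answer: 255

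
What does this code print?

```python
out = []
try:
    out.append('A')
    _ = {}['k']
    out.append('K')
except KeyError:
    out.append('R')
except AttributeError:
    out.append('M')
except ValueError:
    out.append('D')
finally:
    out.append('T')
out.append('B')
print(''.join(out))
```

Execution trace: 'A' (try body) → 'R' (except KeyError) → 'T' (finally) → 'B' (after the try/except). Output: ARTB

Answer: ARTB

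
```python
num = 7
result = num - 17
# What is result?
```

Trace:
`num = 7` → num = 7
`result = num - 17` → result = -10
So result = -10

Answer: -10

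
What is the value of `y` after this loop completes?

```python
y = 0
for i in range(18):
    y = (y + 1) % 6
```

Increment mod 6, 18 times = 0
`y` takes the values: 0 → 1 → 2 → 3 → 4 → 5 → 0 → 1 → 2 → 3 → 4 → 5 → 0 → 1 → 2 → 3 → 4 → 5 → 0

Answer: 0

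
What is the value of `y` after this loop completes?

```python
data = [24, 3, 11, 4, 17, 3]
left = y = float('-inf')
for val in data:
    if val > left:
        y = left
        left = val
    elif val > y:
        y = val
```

Second largest (with repeats) in [24, 3, 11, 4, 17, 3]
`y` takes the values: -inf → 3 → 11 → 17

Answer: 17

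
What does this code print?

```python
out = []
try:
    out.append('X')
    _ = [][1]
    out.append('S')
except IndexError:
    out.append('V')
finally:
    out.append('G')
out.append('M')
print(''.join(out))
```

Execution trace: 'X' (try body) → 'V' (except IndexError) → 'G' (finally) → 'M' (after the try/except). Output: XVGM

Answer: XVGM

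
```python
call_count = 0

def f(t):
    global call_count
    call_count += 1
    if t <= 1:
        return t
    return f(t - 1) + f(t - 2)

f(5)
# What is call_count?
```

Calls(t) = 1 + Calls(t-1) + Calls(t-2); Calls(0)=Calls(1)=1. For t=5 this gives 15.

Answer: 15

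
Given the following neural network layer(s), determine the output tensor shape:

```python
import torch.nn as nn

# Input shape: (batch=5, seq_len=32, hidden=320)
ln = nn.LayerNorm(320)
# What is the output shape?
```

Input: (5, 32, 320) -> Output: (5, 32, 320)

Answer: (5, 32, 320)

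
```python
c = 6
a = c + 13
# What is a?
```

Trace:
`c = 6` → c = 6
`a = c + 13` → a = 19
So a = 19

Answer: 19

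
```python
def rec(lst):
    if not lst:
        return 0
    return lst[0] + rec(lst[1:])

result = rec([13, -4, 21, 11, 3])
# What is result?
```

13 + (-4) + 21 + 11 + 3 + 0 = 44

Answer: 44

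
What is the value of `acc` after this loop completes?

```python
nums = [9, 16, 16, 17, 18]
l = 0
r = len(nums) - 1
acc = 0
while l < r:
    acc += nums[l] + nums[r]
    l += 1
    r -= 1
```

Sum of pairs from ends
`acc` takes the values: 0 → 27 → 60

Answer: 60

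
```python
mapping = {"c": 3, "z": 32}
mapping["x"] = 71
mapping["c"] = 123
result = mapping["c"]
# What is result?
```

Trace:
`mapping = {"c": 3, "z": 32}` → mapping = {'c': 3, 'z': 32}
`mapping["x"] = 71` → mapping = {'c': 3, 'z': 32, 'x': 71}
`mapping["c"] = 123` → mapping = {'c': 123, 'z': 32, 'x': 71}
`result = mapping["c"]` → result = 123
So result = 123

Answer: 123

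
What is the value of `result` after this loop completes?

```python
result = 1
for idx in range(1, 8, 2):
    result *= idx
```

Product of 1, 3, 5, ... up to 7
`result` takes the values: 1 → 3 → 15 → 105

Answer: 105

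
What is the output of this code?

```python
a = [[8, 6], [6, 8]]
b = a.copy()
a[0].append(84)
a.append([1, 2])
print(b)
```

Key concept: shallow copy with nested lists.
Step by step:
`a = [[8, 6], [6, 8]]` → a = [[8, 6], [6, 8]]
`b = a.copy()` → b = [[8, 6], [6, 8]]
`a[0].append(84)` → a = [[8, 6, 84], [6, 8]]; b = [[8, 6, 84], [6, 8]]
`a.append([1, 2])` → a = [[8, 6, 84], [6, 8], [1, 2]]
`print(b)` → prints [[8, 6, 84], [6, 8]]

Answer: [[8, 6, 84], [6, 8]]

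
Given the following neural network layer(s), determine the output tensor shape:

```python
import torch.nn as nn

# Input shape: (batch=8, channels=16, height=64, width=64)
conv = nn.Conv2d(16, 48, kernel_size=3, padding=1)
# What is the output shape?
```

Input: (8, 16, 64, 64) -> Output: (8, 48, 64, 64)

Answer: (8, 48, 64, 64)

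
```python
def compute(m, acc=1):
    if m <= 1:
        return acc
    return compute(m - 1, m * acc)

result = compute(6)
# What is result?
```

Accumulator trace (n, acc): (6, 1) -> (5, 6) -> (4, 30) -> (3, 120) -> (2, 360) -> (1, 720) -> return 720

Answer: 720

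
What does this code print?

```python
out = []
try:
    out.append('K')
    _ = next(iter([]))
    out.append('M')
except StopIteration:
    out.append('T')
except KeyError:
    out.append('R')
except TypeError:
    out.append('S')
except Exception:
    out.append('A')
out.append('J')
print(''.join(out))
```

Execution trace: 'K' (try body) → 'T' (except StopIteration) → 'J' (after the try/except). Output: KTJ

Answer: KTJ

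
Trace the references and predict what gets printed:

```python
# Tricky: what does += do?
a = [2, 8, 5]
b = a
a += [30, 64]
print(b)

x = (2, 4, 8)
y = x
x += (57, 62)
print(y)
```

Key concept: += behavior differs for mutable vs immutable.
Step by step:
`a = [2, 8, 5]` → a = [2, 8, 5]
`b = a` → b = [2, 8, 5] (same object as a)
`a += [30, 64]` → a = [2, 8, 5, 30, 64] (same object as b); b = [2, 8, 5, 30, 64] (same object as a)
`print(b)` → prints [2, 8, 5, 30, 64]
`x = (2, 4, 8)` → x = (2, 4, 8)
`y = x` → y = (2, 4, 8)
`x += (57, 62)` → x = (2, 4, 8, 57, 62)
`print(y)` → prints (2, 4, 8)

Answer:
[2, 8, 5, 30, 64]
(2, 4, 8)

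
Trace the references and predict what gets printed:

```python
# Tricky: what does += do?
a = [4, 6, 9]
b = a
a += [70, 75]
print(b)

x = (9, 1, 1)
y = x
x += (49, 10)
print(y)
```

Key concept: += behavior differs for mutable vs immutable.
Step by step:
`a = [4, 6, 9]` → a = [4, 6, 9]
`b = a` → b = [4, 6, 9] (same object as a)
`a += [70, 75]` → a = [4, 6, 9, 70, 75] (same object as b); b = [4, 6, 9, 70, 75] (same object as a)
`print(b)` → prints [4, 6, 9, 70, 75]
`x = (9, 1, 1)` → x = (9, 1, 1)
`y = x` → y = (9, 1, 1)
`x += (49, 10)` → x = (9, 1, 1, 49, 10)
`print(y)` → prints (9, 1, 1)

Answer:
[4, 6, 9, 70, 75]
(9, 1, 1)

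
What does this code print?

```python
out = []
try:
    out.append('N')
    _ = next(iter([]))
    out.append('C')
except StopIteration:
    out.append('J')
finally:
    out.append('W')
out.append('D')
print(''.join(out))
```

Execution trace: 'N' (try body) → 'J' (except StopIteration) → 'W' (finally) → 'D' (after the try/except). Output: NJWD

Answer: NJWD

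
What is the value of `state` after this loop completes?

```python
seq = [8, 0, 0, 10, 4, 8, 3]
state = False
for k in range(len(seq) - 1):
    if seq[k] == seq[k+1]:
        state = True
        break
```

Check consecutive duplicates in [8, 0, 0, 10, 4, 8, 3]
`state` takes the values: False → True

Answer: True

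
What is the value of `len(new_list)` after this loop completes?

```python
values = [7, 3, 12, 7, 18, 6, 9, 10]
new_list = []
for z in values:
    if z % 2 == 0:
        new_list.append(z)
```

Count even numbers in [7, 3, 12, 7, 18, 6, 9, 10]
`new_list` takes the values: [] → [12] → [12, 18] → [12, 18, 6] → [12, 18, 6, 10]
So `len(new_list)` = 4

Answer: 4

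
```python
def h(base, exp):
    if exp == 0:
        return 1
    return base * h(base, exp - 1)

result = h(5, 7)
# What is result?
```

h(5, 7) = 5 * 5 * 5 * 5 * 5 * 5 * 5 = 78125

Answer: 78125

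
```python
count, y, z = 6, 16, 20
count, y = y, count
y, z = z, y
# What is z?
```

Trace:
`count, y, z = 6, 16, 20` → count = 6; y = 16; z = 20
`count, y = y, count` → count = 16; y = 6
`y, z = z, y` → y = 20; z = 6
So z = 6

Answer: 6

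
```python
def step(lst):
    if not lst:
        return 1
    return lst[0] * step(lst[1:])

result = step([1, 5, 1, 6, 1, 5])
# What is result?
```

Product over [1, 5, 1, 6, 1, 5] = 1 * 5 * 1 * 6 * 1 * 5 = 150

Answer: 150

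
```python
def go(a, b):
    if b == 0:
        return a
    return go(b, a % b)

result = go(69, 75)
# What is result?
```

go(69, 75) -> go(75, 69) -> go(69, 6) -> go(6, 3) -> go(3, 0) -> 3

Answer: 3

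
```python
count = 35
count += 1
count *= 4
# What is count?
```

Trace:
`count = 35` → count = 35
`count += 1` → count = 36
`count *= 4` → count = 144
So count = 144

Answer: 144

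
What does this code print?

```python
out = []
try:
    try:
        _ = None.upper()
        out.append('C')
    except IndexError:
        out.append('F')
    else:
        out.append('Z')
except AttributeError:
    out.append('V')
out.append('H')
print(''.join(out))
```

Execution trace: 'V' (outer except AttributeError) → 'H' (after the try/except). Output: VH

Answer: VH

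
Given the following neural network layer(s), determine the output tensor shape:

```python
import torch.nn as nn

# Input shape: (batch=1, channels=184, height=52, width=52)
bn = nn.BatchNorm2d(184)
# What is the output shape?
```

Input: (1, 184, 52, 52) -> Output: (1, 184, 52, 52)

Answer: (1, 184, 52, 52)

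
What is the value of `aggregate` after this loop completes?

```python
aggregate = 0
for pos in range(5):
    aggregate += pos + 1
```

Start at 0, add 1 to 5 = 15
`aggregate` takes the values: 0 → 1 → 3 → 6 → 10 → 15

Answer: 15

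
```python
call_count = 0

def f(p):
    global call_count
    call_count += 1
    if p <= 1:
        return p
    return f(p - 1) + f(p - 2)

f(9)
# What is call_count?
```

Calls(p) = 1 + Calls(p-1) + Calls(p-2); Calls(0)=Calls(1)=1. For p=9 this gives 109.

Answer: 109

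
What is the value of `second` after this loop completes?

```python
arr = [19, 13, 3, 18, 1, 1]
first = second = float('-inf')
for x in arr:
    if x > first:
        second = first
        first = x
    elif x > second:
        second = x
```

Second largest (with repeats) in [19, 13, 3, 18, 1, 1]
`second` takes the values: -inf → 13 → 18

Answer: 18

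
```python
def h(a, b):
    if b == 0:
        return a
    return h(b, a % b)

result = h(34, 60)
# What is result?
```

h(34, 60) -> h(60, 34) -> h(34, 26) -> h(26, 8) -> h(8, 2) -> h(2, 0) -> 2

Answer: 2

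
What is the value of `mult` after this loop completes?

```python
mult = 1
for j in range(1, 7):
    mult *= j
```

6! = 720
`mult` takes the values: 1 → 2 → 6 → 24 → 120 → 720

Answer: 720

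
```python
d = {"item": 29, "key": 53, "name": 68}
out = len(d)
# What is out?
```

Trace:
`d = {"item": 29, "key": 53, "name": 68}` → d = {'item': 29, 'key': 53, 'name': 68}
`out = len(d)` → out = 3
So out = 3

Answer: 3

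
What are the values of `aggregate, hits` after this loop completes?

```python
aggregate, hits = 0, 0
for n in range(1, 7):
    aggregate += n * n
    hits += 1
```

Sum of squares and count
`aggregate, hits` takes the values: (0, 0) → (1, 0) → (1, 1) → (5, 1) → (5, 2) → (14, 2) → (14, 3) → (30, 3) → (30, 4) → (55, 4) → (55, 5) → (91, 5) → (91, 6)

Answer: 91, 6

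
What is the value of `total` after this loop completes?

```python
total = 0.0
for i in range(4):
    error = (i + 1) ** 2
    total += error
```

Sum of squared losses 1² + 2² + ... + 4²
`total` takes the values: 0.0 → 1.0 → 5.0 → 14.0 → 30.0

Answer: 30.0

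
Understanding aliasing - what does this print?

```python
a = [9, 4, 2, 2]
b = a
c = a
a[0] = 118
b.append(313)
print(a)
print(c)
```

Key concept: multiple aliases.
Step by step:
`a = [9, 4, 2, 2]` → a = [9, 4, 2, 2]
`b = a` → b = [9, 4, 2, 2] (same object as a)
`c = a` → c = [9, 4, 2, 2] (same object as a, b)
`a[0] = 118` → a = [118, 4, 2, 2] (same object as b, c); b = [118, 4, 2, 2] (same object as a, c); c = [118, 4, 2, 2] (same object as a, b)
`b.append(313)` → a = [118, 4, 2, 2, 313] (same object as b, c); b = [118, 4, 2, 2, 313] (same object as a, c); c = [118, 4, 2, 2, 313] (same object as a, b)
`print(a)` → prints [118, 4, 2, 2, 313]
`print(c)` → prints [118, 4, 2, 2, 313]

Answer:
[118, 4, 2, 2, 313]
[118, 4, 2, 2, 313]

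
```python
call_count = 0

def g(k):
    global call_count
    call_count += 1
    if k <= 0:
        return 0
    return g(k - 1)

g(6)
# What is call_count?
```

Linear recursion stepping by 1: 7 calls from k=6 down to ≤0.

Answer: 7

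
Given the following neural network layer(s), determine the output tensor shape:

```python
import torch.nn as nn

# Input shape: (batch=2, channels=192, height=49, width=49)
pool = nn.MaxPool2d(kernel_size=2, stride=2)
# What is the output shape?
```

Input: (2, 192, 49, 49) -> Output: (2, 192, 24, 24)

Answer: (2, 192, 24, 24)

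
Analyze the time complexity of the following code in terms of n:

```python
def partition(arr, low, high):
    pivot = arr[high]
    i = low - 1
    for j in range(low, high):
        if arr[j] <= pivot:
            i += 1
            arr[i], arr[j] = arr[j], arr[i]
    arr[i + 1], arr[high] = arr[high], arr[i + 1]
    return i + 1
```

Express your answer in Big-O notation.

This is Lomuto partition (single pass over [low, high), where n = high - low). Time complexity: O(n).

Answer: O(n)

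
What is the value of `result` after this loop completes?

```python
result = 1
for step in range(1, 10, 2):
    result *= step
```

Product of 1, 3, 5, ... up to 9
`result` takes the values: 1 → 3 → 15 → 105 → 945

Answer: 945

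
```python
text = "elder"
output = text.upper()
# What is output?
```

Trace:
`text = "elder"` → text = 'elder'
`output = text.upper()` → output = 'ELDER'
So output = 'ELDER'

Answer: 'ELDER'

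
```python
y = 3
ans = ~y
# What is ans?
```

Trace:
`y = 3` → y = 3
`ans = ~y` → ans = -4
So ans = -4

Answer: -4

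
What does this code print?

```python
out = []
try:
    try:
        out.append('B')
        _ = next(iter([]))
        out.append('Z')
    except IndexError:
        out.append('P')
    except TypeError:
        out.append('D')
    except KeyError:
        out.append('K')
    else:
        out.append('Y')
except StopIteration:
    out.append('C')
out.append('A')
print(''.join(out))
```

Execution trace: 'B' (try body) → 'C' (outer except StopIteration) → 'A' (after the try/except). Output: BCA

Answer: BCA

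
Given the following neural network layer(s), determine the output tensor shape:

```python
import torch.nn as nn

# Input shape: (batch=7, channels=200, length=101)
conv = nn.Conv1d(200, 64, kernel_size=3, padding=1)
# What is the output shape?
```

Input: (7, 200, 101) -> Output: (7, 64, 101)

Answer: (7, 64, 101)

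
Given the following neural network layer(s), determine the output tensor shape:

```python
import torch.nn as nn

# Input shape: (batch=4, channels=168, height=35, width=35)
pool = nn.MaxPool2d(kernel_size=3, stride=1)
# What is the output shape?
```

Input: (4, 168, 35, 35) -> Output: (4, 168, 33, 33)

Answer: (4, 168, 33, 33)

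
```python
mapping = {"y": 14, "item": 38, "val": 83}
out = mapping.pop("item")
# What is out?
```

Trace:
`mapping = {"y": 14, "item": 38, "val": 83}` → mapping = {'y': 14, 'item': 38, 'val': 83}
`out = mapping.pop("item")` → mapping = {'y': 14, 'val': 83}; out = 38
So out = 38

Answer: 38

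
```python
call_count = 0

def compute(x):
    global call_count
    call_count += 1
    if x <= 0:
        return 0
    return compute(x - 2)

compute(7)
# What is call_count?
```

Linear recursion stepping by 2: 5 calls from x=7 down to ≤0.

Answer: 5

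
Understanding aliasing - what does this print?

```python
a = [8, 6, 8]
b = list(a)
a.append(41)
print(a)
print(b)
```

Key concept: list() constructor creates copy.
Step by step:
`a = [8, 6, 8]` → a = [8, 6, 8]
`b = list(a)` → b = [8, 6, 8]
`a.append(41)` → a = [8, 6, 8, 41]
`print(a)` → prints [8, 6, 8, 41]
`print(b)` → prints [8, 6, 8]

Answer:
[8, 6, 8, 41]
[8, 6, 8]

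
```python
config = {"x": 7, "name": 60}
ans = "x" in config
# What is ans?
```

Trace:
`config = {"x": 7, "name": 60}` → config = {'x': 7, 'name': 60}
`ans = "x" in config` → ans = True
So ans = True

Answer: True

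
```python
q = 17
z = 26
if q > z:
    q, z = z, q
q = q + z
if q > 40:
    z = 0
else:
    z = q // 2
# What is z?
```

Trace:
`q = 17` → q = 17
`z = 26` → z = 26
`if q > z: ...` → q > z is False → no variable changes
`q = q + z` → q = 43
`if q > 40: ...` → q > 40 is True → z = 0
So z = 0

Answer: 0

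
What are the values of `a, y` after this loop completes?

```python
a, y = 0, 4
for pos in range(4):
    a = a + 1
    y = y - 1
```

a goes 0→4, y goes 4→0
`a, y` takes the values: (0, 4) → (1, 4) → (1, 3) → (2, 3) → (2, 2) → (3, 2) → (3, 1) → (4, 1) → (4, 0)

Answer: 4, 0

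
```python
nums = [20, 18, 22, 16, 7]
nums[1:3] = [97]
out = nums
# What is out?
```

Trace:
`nums = [20, 18, 22, 16, 7]` → nums = [20, 18, 22, 16, 7]
`nums[1:3] = [97]` → nums = [20, 97, 16, 7]
`out = nums` → out = [20, 97, 16, 7]
So out = [20, 97, 16, 7]

Answer: [20, 97, 16, 7]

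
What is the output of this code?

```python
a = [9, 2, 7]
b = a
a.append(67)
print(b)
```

Key concept: basic list aliasing.
Step by step:
`a = [9, 2, 7]` → a = [9, 2, 7]
`b = a` → b = [9, 2, 7] (same object as a)
`a.append(67)` → a = [9, 2, 7, 67] (same object as b); b = [9, 2, 7, 67] (same object as a)
`print(b)` → prints [9, 2, 7, 67]

Answer: [9, 2, 7, 67]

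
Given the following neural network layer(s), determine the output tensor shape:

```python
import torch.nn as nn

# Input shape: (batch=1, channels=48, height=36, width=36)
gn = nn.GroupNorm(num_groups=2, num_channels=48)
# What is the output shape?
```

Input: (1, 48, 36, 36) -> Output: (1, 48, 36, 36)

Answer: (1, 48, 36, 36)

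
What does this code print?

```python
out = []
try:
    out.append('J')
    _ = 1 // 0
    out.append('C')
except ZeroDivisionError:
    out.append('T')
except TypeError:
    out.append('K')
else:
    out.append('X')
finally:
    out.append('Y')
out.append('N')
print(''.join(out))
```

Execution trace: 'J' (try body) → 'T' (except ZeroDivisionError) → 'Y' (finally) → 'N' (after the try/except). Output: JTYN

Answer: JTYN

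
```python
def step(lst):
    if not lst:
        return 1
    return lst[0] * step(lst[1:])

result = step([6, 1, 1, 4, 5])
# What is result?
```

Product over [6, 1, 1, 4, 5] = 6 * 1 * 1 * 4 * 5 = 120

Answer: 120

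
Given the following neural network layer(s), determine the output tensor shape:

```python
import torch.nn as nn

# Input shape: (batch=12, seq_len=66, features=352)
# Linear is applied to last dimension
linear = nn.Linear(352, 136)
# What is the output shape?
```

Input: (12, 66, 352) -> Output: (12, 66, 136)

Answer: (12, 66, 136)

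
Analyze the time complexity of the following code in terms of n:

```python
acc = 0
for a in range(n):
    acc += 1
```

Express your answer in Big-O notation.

Each loop level contributes: n. Multiplying the contributions gives O(n).

Answer: O(n)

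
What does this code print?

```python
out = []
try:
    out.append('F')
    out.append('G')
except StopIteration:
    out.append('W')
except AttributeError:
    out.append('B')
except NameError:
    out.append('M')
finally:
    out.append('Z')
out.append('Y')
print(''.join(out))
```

Execution trace: 'F' (try body) → 'G' (try body, no exception) → 'Z' (finally) → 'Y' (after the try/except). Output: FGZY

Answer: FGZY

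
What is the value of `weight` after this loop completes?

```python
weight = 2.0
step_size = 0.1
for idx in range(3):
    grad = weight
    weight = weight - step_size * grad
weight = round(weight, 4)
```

Gradient descent: w = 2.0 * (1 - 0.1)^3
`weight` takes the values: 2.0 → 1.8 → 1.62 → 1.458

Answer: 1.458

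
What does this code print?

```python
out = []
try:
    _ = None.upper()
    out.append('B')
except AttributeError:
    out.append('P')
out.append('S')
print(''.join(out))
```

Execution trace: 'P' (except AttributeError) → 'S' (after the try/except). Output: PS

Answer: PS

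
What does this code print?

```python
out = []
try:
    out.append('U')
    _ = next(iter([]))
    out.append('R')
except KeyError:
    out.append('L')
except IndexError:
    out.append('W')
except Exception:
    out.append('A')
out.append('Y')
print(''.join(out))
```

Execution trace: 'U' (try body) → 'A' (except Exception) → 'Y' (after the try/except). Output: UAY

Answer: UAY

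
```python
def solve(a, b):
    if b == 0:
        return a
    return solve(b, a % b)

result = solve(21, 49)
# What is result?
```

solve(21, 49) -> solve(49, 21) -> solve(21, 7) -> solve(7, 0) -> 7

Answer: 7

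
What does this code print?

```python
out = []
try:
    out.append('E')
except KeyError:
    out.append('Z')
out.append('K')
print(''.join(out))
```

Execution trace: 'E' (try body, no exception) → 'K' (after the try/except). Output: EK

Answer: EK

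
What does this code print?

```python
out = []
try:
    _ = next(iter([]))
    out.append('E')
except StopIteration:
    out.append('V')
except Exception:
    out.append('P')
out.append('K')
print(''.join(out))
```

Execution trace: 'V' (except StopIteration) → 'K' (after the try/except). Output: VK

Answer: VK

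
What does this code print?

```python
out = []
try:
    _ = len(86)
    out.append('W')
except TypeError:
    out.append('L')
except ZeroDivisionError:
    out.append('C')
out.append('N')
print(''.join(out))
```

Execution trace: 'L' (except TypeError) → 'N' (after the try/except). Output: LN

Answer: LN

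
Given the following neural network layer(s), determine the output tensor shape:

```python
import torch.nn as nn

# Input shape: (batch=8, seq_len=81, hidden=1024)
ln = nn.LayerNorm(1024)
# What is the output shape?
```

Input: (8, 81, 1024) -> Output: (8, 81, 1024)

Answer: (8, 81, 1024)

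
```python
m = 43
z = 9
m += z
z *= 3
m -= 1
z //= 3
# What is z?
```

Trace:
`m = 43` → m = 43
`z = 9` → z = 9
`m += z` → m = 52
`z *= 3` → z = 27
`m -= 1` → m = 51
`z //= 3` → z = 9
So z = 9

Answer: 9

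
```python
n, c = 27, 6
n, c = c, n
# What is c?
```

Trace:
`n, c = 27, 6` → n = 27; c = 6
`n, c = c, n` → n = 6; c = 27
So c = 27

Answer: 27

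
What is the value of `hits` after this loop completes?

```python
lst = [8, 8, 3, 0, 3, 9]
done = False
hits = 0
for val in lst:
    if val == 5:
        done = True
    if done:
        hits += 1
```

Count elements after first 5 in [8, 8, 3, 0, 3, 9]
`hits` takes the values: 0

Answer: 0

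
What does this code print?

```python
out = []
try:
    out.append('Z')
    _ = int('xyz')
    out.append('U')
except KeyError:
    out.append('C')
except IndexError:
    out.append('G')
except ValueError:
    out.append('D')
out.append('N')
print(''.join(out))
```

Execution trace: 'Z' (try body) → 'D' (except ValueError) → 'N' (after the try/except). Output: ZDN

Answer: ZDN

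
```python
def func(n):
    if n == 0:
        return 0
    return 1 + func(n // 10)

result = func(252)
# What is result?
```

Count of digits of 252: 3

Answer: 3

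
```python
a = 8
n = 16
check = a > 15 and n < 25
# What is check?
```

Trace:
`a = 8` → a = 8
`n = 16` → n = 16
`check = a > 15 and n < 25` → check = False
So check = False

Answer: False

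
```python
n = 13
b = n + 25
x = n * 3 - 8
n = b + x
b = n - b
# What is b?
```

Trace:
`n = 13` → n = 13
`b = n + 25` → b = 38
`x = n * 3 - 8` → x = 31
`n = b + x` → n = 69
`b = n - b` → b = 31
So b = 31

Answer: 31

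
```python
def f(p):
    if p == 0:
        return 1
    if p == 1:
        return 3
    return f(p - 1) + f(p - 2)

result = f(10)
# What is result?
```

Build up from base cases: f(0)=1, f(1)=3, f(2)=4, f(3)=7, f(4)=11, f(5)=18, f(6)=29, ..., f(10)=199

Answer: 199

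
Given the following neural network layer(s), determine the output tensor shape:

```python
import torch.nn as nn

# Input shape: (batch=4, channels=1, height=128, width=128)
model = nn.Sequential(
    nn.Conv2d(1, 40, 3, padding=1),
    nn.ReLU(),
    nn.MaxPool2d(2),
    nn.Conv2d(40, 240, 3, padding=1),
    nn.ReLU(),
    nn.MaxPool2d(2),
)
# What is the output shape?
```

Input: (4, 1, 128, 128) -> after first Conv2d: (4, 40, 128, 128) -> after first MaxPool2d: (4, 40, 64, 64) -> after second Conv2d: (4, 240, 64, 64) -> Output: (4, 240, 32, 32)

Answer: (4, 240, 32, 32)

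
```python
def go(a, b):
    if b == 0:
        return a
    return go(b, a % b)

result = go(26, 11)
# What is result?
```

go(26, 11) -> go(11, 4) -> go(4, 3) -> go(3, 1) -> go(1, 0) -> 1

Answer: 1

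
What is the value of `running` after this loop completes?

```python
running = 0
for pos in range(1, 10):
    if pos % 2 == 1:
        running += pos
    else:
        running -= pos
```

Add odd, subtract even
`running` takes the values: 0 → 1 → -1 → 2 → -2 → 3 → -3 → 4 → -4 → 5

Answer: 5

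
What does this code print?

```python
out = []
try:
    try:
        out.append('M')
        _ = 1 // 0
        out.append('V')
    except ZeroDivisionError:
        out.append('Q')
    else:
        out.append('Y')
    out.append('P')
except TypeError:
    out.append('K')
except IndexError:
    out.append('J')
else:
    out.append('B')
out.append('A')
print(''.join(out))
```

Execution trace: 'M' (inner try body) → 'Q' (inner except ZeroDivisionError) → 'P' (try body, no exception) → 'B' (else) → 'A' (after the try/except). Output: MQPBA

Answer: MQPBA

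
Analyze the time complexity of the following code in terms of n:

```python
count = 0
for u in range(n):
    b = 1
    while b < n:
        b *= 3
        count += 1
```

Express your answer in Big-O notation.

Each loop level contributes: n × log n. Multiplying the contributions gives O(n log n).

Answer: O(n log n)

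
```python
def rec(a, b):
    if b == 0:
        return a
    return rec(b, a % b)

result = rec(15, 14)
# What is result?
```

rec(15, 14) -> rec(14, 1) -> rec(1, 0) -> 1

Answer: 1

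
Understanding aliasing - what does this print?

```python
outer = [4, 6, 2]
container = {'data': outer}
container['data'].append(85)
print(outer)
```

Key concept: dict holds reference to list.
Step by step:
`outer = [4, 6, 2]` → outer = [4, 6, 2]
`container = {'data': outer}` → container = {'data': [4, 6, 2]}
`container['data'].append(85)` → outer = [4, 6, 2, 85]; container = {'data': [4, 6, 2, 85]}
`print(outer)` → prints [4, 6, 2, 85]

Answer: [4, 6, 2, 85]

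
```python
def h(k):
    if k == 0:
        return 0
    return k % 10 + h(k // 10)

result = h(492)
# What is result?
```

Sum of digits of 492: 2 + 9 + 4 = 15

Answer: 15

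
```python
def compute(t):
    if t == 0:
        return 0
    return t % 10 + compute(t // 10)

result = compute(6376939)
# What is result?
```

Sum of digits of 6376939: 9 + 3 + 9 + 6 + 7 + 3 + 6 = 43

Answer: 43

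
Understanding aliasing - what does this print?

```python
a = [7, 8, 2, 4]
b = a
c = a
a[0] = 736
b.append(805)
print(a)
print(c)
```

Key concept: multiple aliases.
Step by step:
`a = [7, 8, 2, 4]` → a = [7, 8, 2, 4]
`b = a` → b = [7, 8, 2, 4] (same object as a)
`c = a` → c = [7, 8, 2, 4] (same object as a, b)
`a[0] = 736` → a = [736, 8, 2, 4] (same object as b, c); b = [736, 8, 2, 4] (same object as a, c); c = [736, 8, 2, 4] (same object as a, b)
`b.append(805)` → a = [736, 8, 2, 4, 805] (same object as b, c); b = [736, 8, 2, 4, 805] (same object as a, c); c = [736, 8, 2, 4, 805] (same object as a, b)
`print(a)` → prints [736, 8, 2, 4, 805]
`print(c)` → prints [736, 8, 2, 4, 805]

Answer:
[736, 8, 2, 4, 805]
[736, 8, 2, 4, 805]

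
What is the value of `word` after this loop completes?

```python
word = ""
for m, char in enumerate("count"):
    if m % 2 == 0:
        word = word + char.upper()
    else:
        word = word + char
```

Uppercase even positions in 'count'
`word` takes the values: "" → "C" → "Co" → "CoU" → "CoUn" → "CoUnT"

Answer: "CoUnT"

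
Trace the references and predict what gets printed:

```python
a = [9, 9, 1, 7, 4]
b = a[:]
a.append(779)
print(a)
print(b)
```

Key concept: slice [:] creates copy.
Step by step:
`a = [9, 9, 1, 7, 4]` → a = [9, 9, 1, 7, 4]
`b = a[:]` → b = [9, 9, 1, 7, 4]
`a.append(779)` → a = [9, 9, 1, 7, 4, 779]
`print(a)` → prints [9, 9, 1, 7, 4, 779]
`print(b)` → prints [9, 9, 1, 7, 4]

Answer:
[9, 9, 1, 7, 4, 779]
[9, 9, 1, 7, 4]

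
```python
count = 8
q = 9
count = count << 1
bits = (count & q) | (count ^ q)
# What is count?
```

Trace:
`count = 8` → count = 8
`q = 9` → q = 9
`count = count << 1` → count = 16
`bits = (count & q) | (count ^ q)` → bits = 25
So count = 16

Answer: 16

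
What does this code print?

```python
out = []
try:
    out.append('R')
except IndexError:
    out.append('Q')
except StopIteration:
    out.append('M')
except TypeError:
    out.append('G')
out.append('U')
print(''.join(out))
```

Execution trace: 'R' (try body, no exception) → 'U' (after the try/except). Output: RU

Answer: RU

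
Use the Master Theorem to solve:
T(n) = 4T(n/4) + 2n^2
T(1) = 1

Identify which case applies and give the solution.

a=4, b=4, f(n)=2n^2. log_4(4) = 1. Since c=2 > 1 and the regularity condition holds (4(n/4)^2 = (4/4^2)n^2 with 4/4^2 < 1), Case 3 applies: T(n) = Θ(f(n)) = O(n^2).

Answer: O(n^2) - Case 3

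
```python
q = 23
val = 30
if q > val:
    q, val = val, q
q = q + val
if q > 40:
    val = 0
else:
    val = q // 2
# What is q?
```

Trace:
`q = 23` → q = 23
`val = 30` → val = 30
`if q > val: ...` → q > val is False → no variable changes
`q = q + val` → q = 53
`if q > 40: ...` → q > 40 is True → val = 0
So q = 53

Answer: 53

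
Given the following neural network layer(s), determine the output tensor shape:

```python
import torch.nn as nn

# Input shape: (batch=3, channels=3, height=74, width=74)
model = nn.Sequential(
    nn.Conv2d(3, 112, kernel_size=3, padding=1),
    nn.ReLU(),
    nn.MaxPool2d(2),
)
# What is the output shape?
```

Input: (3, 3, 74, 74) -> after Conv2d: (3, 112, 74, 74) -> after ReLU: (3, 112, 74, 74) -> Output: (3, 112, 37, 37)

Answer: (3, 112, 37, 37)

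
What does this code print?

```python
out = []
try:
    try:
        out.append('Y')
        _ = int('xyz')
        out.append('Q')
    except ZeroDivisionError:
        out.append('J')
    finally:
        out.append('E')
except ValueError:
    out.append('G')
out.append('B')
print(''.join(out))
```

Execution trace: 'Y' (try body) → 'E' (finally) → 'G' (outer except ValueError) → 'B' (after the try/except). Output: YEGB

Answer: YEGB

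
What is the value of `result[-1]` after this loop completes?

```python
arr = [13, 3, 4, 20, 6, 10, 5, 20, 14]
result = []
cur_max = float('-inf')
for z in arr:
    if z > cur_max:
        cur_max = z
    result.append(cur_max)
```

Running max ends at 20
`result` takes the values: [] → [13] → [13, 13] → [13, 13, 13] → [13, 13, 13, 20] → [13, 13, 13, 20, 20] → [13, 13, 13, 20, 20, 20] → [13, 13, 13, 20, 20, 20, 20] → [13, 13, 13, 20, 20, 20, 20, 20] → [13, 13, 13, 20, 20, 20, 20, 20, 20]
So `result[-1]` = 20

Answer: 20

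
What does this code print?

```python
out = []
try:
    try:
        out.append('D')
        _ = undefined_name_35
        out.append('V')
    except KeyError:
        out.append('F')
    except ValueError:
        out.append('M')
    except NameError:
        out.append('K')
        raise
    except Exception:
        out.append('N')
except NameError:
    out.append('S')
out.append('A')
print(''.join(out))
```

Execution trace: 'D' (inner try body) → 'K' (inner except NameError) → 'S' (outer except NameError) → 'A' (after the try/except). Output: DKSA

Answer: DKSA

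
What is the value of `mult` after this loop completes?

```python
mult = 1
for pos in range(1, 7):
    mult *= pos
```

6! = 720
`mult` takes the values: 1 → 2 → 6 → 24 → 120 → 720

Answer: 720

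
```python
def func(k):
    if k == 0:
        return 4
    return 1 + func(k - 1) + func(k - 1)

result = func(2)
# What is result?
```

func(k) = 1 + 2·func(k-1), func(0)=4. Closed form: (4+1)·2^2 - 1 = 19.

Answer: 19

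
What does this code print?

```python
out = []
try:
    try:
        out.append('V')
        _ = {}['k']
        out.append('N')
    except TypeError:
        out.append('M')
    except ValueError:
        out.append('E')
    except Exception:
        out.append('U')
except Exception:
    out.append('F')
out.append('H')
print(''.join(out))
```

Execution trace: 'V' (inner try body) → 'U' (inner except Exception) → 'H' (after the try/except). Output: VUH

Answer: VUH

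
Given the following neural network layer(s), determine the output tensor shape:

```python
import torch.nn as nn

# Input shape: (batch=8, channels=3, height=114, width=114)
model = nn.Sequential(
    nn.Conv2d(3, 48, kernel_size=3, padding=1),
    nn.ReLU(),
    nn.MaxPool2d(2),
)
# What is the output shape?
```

Input: (8, 3, 114, 114) -> after Conv2d: (8, 48, 114, 114) -> after ReLU: (8, 48, 114, 114) -> Output: (8, 48, 57, 57)

Answer: (8, 48, 57, 57)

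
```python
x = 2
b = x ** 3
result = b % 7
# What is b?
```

Trace:
`x = 2` → x = 2
`b = x ** 3` → b = 8
`result = b % 7` → result = 1
So b = 8

Answer: 8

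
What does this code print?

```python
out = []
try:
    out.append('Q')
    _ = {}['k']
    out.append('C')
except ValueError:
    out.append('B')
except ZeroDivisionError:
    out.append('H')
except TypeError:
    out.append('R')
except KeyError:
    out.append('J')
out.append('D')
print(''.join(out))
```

Execution trace: 'Q' (try body) → 'J' (except KeyError) → 'D' (after the try/except). Output: QJD

Answer: QJD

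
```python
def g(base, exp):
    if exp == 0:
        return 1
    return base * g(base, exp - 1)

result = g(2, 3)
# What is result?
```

g(2, 3) = 2 * 2 * 2 = 8

Answer: 8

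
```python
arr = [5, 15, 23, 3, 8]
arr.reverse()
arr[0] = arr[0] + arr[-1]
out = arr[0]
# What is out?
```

Trace:
`arr = [5, 15, 23, 3, 8]` → arr = [5, 15, 23, 3, 8]
`arr.reverse()` → arr = [8, 3, 23, 15, 5]
`arr[0] = arr[0] + arr[-1]` → arr = [13, 3, 23, 15, 5]
`out = arr[0]` → out = 13
So out = 13

Answer: 13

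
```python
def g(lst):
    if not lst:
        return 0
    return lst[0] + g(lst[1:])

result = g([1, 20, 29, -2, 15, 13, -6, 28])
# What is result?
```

1 + 20 + 29 + (-2) + 15 + 13 + (-6) + 28 + 0 = 98

Answer: 98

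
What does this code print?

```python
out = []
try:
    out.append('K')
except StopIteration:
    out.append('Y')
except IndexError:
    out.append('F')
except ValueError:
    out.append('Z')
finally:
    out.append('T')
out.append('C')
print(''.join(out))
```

Execution trace: 'K' (try body, no exception) → 'T' (finally) → 'C' (after the try/except). Output: KTC

Answer: KTC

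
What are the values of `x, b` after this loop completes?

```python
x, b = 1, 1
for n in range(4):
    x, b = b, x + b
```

Fibonacci: after 4 iterations
`x, b` takes the values: (1, 1) → (1, 2) → (2, 3) → (3, 5) → (5, 8)

Answer: 5, 8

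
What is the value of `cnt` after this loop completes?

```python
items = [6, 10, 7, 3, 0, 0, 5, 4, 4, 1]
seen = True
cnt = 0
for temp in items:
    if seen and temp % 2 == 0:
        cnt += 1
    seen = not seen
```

Count even values at even positions
`cnt` takes the values: 0 → 1 → 2 → 3

Answer: 3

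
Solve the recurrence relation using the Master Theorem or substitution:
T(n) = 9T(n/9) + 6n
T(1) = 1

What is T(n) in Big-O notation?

By Master Theorem: a=9, b=9, f(n)=6n. Since log_9(9) = 1 and f(n) = Θ(n^1), Case 2 applies. T(n) = O(n log n).

Answer: O(n log n)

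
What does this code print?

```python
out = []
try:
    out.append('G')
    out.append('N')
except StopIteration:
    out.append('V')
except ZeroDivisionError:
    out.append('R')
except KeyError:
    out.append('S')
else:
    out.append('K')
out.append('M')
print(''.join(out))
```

Execution trace: 'G' (try body) → 'N' (try body, no exception) → 'K' (else) → 'M' (after the try/except). Output: GNKM

Answer: GNKM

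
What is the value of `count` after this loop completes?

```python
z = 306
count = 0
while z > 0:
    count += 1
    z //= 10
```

Count digits by repeated division by 10
`count` takes the values: 0 → 1 → 2 → 3

Answer: 3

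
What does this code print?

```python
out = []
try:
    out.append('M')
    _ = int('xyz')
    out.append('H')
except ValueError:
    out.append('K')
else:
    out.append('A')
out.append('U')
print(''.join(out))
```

Execution trace: 'M' (try body) → 'K' (except ValueError) → 'U' (after the try/except). Output: MKU

Answer: MKU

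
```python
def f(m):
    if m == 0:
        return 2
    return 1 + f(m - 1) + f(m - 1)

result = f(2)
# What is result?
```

f(m) = 1 + 2·f(m-1), f(0)=2. Closed form: (2+1)·2^2 - 1 = 11.

Answer: 11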